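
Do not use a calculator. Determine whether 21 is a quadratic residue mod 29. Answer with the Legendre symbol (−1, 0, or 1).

-1

Euler's criterion: (21/29) ≡ 21^14 (mod 29).
21^2 ≡ 6 (mod 29)
21^4 ≡ 7 (mod 29)
21^8 ≡ 20 (mod 29)
21^14 = 21^(8+4+2) ≡ 28 (mod 29).
Result is 28 ≡ −1, so (21/29) = −1.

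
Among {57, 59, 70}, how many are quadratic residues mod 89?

(57/89) = +1 → QR.
(59/89) = -1 → non-residue.
(70/89) = -1 → non-residue.
Total quadratic residues among the 3: 1.

1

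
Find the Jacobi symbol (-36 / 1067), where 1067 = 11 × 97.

First reduce: -36 ≡ 1031 (mod 1067).
Reciprocity: 1031 ≡ 3 and 1067 ≡ 3 (mod 4), so (1031/1067) = −(1067/1031).
Reduce top mod 1031: now compute (36/1031).
Pull out 2^2: since 1031 ≡ 7 (mod 8), (2/1031) = +1, so (2/1031)^2 = +1.
Reciprocity: 9 ≡ 1 and 1031 ≡ 3 (mod 4), so (9/1031) = +(1031/9).
Reduce top mod 9: now compute (5/9).
Reciprocity: 5 ≡ 1 and 9 ≡ 1 (mod 4), so (5/9) = +(9/5).
Reduce top mod 5: now compute (4/5).
Pull out 2^2: since 5 ≡ 5 (mod 8), (2/5) = -1, so (2/5)^2 = +1.
Reached (1/5) = 1. Collecting the sign flips along the way, the symbol is -1.

-1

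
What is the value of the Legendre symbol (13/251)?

1

Euler's criterion: (13/251) ≡ 13^125 (mod 251).
13^2 ≡ 169 (mod 251)
13^4 ≡ 198 (mod 251)
13^8 ≡ 48 (mod 251)
13^16 ≡ 45 (mod 251)
13^32 ≡ 17 (mod 251)
13^64 ≡ 38 (mod 251)
13^125 = 13^(64+32+16+8+4+1) ≡ 1 (mod 251).
Result is 1, so (13/251) = 1.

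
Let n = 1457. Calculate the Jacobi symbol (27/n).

-1

Reciprocity: 27 ≡ 3 and 1457 ≡ 1 (mod 4), so (27/1457) = +(1457/27).
Reduce top mod 27: now compute (26/27).
Pull out 2: since 27 ≡ 3 (mod 8), (2/27) = -1.
Reciprocity: 13 ≡ 1 and 27 ≡ 3 (mod 4), so (13/27) = +(27/13).
Reduce top mod 13: now compute (1/13).
Reached (1/13) = 1. Collecting the sign flips along the way, the symbol is -1.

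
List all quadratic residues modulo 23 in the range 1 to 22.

Square k = 1,…,11 (k and 23−k give the same square):
1²=1, 2²=4, 3²=9, 4²=16, 5²≡2, 6²≡13, 7²≡3, 8²≡18, 9²≡12, 10²≡8, 11²≡6 (mod 23).
So the quadratic residues mod 23 are {1, 2, 3, 4, 6, 8, 9, 12, 13, 16, 18}.

1,2,3,4,6,8,9,12,13,16,18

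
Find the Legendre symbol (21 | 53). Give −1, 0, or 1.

Euler's criterion: (21/53) ≡ 21^26 (mod 53).
21^2 ≡ 17 (mod 53)
21^4 ≡ 24 (mod 53)
21^8 ≡ 46 (mod 53)
21^16 ≡ 49 (mod 53)
21^26 = 21^(16+8+2) ≡ 52 (mod 53).
Result is 52 ≡ −1, so (21/53) = −1.

-1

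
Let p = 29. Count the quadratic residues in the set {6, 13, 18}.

2

(6/29) = +1 → QR.
(13/29) = +1 → QR.
(18/29) = -1 → non-residue.
Total quadratic residues among the 3: 2.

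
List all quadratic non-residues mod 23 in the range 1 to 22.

Square k = 1,…,11 (k and 23−k give the same square):
1²=1, 2²=4, 3²=9, 4²=16, 5²≡2, 6²≡13, 7²≡3, 8²≡18, 9²≡12, 10²≡8, 11²≡6 (mod 23).
The residues are {1, 2, 3, 4, 6, 8, 9, 12, 13, 16, 18}; the non-residues are the remaining 11 nonzero classes.

5,7,10,11,14,15,17,19,20,21,22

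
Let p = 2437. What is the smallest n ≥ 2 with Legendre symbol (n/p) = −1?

(2/2437) = −1, so 2 is the smallest positive non-residue mod 2437.

2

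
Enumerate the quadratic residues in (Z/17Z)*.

1 2 4 8 9 13 15 16

Square k = 1,…,8 (k and 17−k give the same square):
1²=1, 2²=4, 3²=9, 4²=16, 5²≡8, 6²≡2, 7²≡15, 8²≡13 (mod 17).
So the quadratic residues mod 17 are {1, 2, 4, 8, 9, 13, 15, 16}.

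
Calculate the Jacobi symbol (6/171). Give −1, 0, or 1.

Pull out 2: since 171 ≡ 3 (mod 8), (2/171) = -1.
Reciprocity: 3 ≡ 3 and 171 ≡ 3 (mod 4), so (3/171) = −(171/3).
Reduce top mod 3: now compute (0/3).
Top reduces to 0: gcd > 1, so the symbol is 0.

0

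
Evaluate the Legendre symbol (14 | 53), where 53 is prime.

-1

Pull out 2: since 53 ≡ 5 (mod 8), (2/53) = -1.
Reciprocity: 7 ≡ 3 and 53 ≡ 1 (mod 4), so (7/53) = +(53/7).
Reduce top mod 7: now compute (4/7).
Pull out 2^2: since 7 ≡ 7 (mod 8), (2/7) = +1, so (2/7)^2 = +1.
Reached (1/7) = 1. Collecting the sign flips along the way, the symbol is -1.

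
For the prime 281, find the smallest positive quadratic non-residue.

(2/281) = +1, so 2 is a residue.
(3/281) = −1, so 3 is the smallest positive non-residue mod 281.

3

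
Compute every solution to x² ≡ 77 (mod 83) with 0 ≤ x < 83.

Since 83 ≡ 3 (mod 4), a square root of 77 is 77^((83+1)/4) = 77^21 mod 83.
Repeated squaring: 77^2≡36, 77^4≡51, 77^8≡28, 77^16≡37 (mod 83).
77^21 = 77^(16+4+1) ≡ 49 (mod 83).
Check: 49² = 2401 ≡ 77 (mod 83). The two roots are 34 and 49.

34, 49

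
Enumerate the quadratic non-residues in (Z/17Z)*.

Square k = 1,…,8 (k and 17−k give the same square):
1²=1, 2²=4, 3²=9, 4²=16, 5²≡8, 6²≡2, 7²≡15, 8²≡13 (mod 17).
The residues are {1, 2, 4, 8, 9, 13, 15, 16}; the non-residues are the remaining 8 nonzero classes.

3, 5, 6, 7, 10, 11, 12, 14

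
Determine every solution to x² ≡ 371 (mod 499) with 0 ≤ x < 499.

Since 499 ≡ 3 (mod 4), a square root of 371 is 371^((499+1)/4) = 371^125 mod 499.
Repeated squaring: 371^2≡416, 371^4≡402, 371^8≡427, 371^16≡194, 371^32≡211, 371^64≡110 (mod 499).
371^125 = 371^(64+32+16+8+4+1) ≡ 462 (mod 499).
Check: 462² = 213444 ≡ 371 (mod 499). The two roots are 37 and 462.

37, 462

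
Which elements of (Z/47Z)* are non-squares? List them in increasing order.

Square k = 1,…,23 (k and 47−k give the same square):
1²=1, 2²=4, 3²=9, 4²=16, 5²=25, 6²=36, 7²≡2, 8²≡17, 9²≡34, 10²≡6, 11²≡27, 12²≡3, 13²≡28, 14²≡8, 15²≡37, 16²≡21, 17²≡7, 18²≡42, 19²≡32, 20²≡24, 21²≡18, 22²≡14, 23²≡12 (mod 47).
The residues are {1, 2, 3, 4, 6, 7, 8, 9, 12, 14, 16, 17, 18, 21, 24, 25, 27, 28, 32, 34, 36, 37, 42}; the non-residues are the remaining 23 nonzero classes.

5 10 11 13 15 19 20 22 23 26 29 30 31 33 35 38 39 40 41 43 44 45 46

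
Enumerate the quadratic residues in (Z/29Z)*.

1, 4, 5, 6, 7, 9, 13, 16, 20, 22, 23, 24, 25, 28

Square k = 1,…,14 (k and 29−k give the same square):
1²=1, 2²=4, 3²=9, 4²=16, 5²=25, 6²≡7, 7²≡20, 8²≡6, 9²≡23, 10²≡13, 11²≡5, 12²≡28, 13²≡24, 14²≡22 (mod 29).
So the quadratic residues mod 29 are {1, 4, 5, 6, 7, 9, 13, 16, 20, 22, 23, 24, 25, 28}.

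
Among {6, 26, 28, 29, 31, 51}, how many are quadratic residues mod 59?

4

(6/59) = -1 → non-residue.
(26/59) = +1 → QR.
(28/59) = +1 → QR.
(29/59) = +1 → QR.
(31/59) = -1 → non-residue.
(51/59) = +1 → QR.
Total quadratic residues among the 6: 4.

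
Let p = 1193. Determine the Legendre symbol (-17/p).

-1

Euler's criterion: (-17/1193) ≡ 1176^596 (mod 1193).
1176^2 ≡ 289 (mod 1193)
1176^4 ≡ 11 (mod 1193)
1176^8 ≡ 121 (mod 1193)
1176^16 ≡ 325 (mod 1193)
1176^32 ≡ 641 (mod 1193)
1176^64 ≡ 489 (mod 1193)
1176^128 ≡ 521 (mod 1193)
1176^256 ≡ 630 (mod 1193)
1176^512 ≡ 824 (mod 1193)
1176^596 = 1176^(512+64+16+4) ≡ 1192 (mod 1193).
Result is 1192 ≡ −1, so (-17/1193) = −1.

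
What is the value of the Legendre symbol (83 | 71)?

Euler's criterion: (83/71) ≡ 12^35 (mod 71).
12^2 ≡ 2 (mod 71)
12^4 ≡ 4 (mod 71)
12^8 ≡ 16 (mod 71)
12^16 ≡ 43 (mod 71)
12^32 ≡ 3 (mod 71)
12^35 = 12^(32+2+1) ≡ 1 (mod 71).
Result is 1, so (83/71) = 1.

1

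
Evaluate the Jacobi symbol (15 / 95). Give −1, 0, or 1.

Reciprocity: 15 ≡ 3 and 95 ≡ 3 (mod 4), so (15/95) = −(95/15).
Reduce top mod 15: now compute (5/15).
Reciprocity: 5 ≡ 1 and 15 ≡ 3 (mod 4), so (5/15) = +(15/5).
Reduce top mod 5: now compute (0/5).
Top reduces to 0: gcd > 1, so the symbol is 0.

0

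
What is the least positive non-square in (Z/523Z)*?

2

(2/523) = −1, so 2 is the smallest positive non-residue mod 523.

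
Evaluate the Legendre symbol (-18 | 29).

First reduce: -18 ≡ 11 (mod 29).
Reciprocity: 11 ≡ 3 and 29 ≡ 1 (mod 4), so (11/29) = +(29/11).
Reduce top mod 11: now compute (7/11).
Reciprocity: 7 ≡ 3 and 11 ≡ 3 (mod 4), so (7/11) = −(11/7).
Reduce top mod 7: now compute (4/7).
Pull out 2^2: since 7 ≡ 7 (mod 8), (2/7) = +1, so (2/7)^2 = +1.
Reached (1/7) = 1. Collecting the sign flips along the way, the symbol is -1.

-1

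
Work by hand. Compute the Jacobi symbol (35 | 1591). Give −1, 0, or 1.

Reciprocity: 35 ≡ 3 and 1591 ≡ 3 (mod 4), so (35/1591) = −(1591/35).
Reduce top mod 35: now compute (16/35).
Pull out 2^4: since 35 ≡ 3 (mod 8), (2/35) = -1, so (2/35)^4 = +1.
Reached (1/35) = 1. Collecting the sign flips along the way, the symbol is -1.

-1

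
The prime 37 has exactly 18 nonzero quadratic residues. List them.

Square k = 1,…,18 (k and 37−k give the same square):
1²=1, 2²=4, 3²=9, 4²=16, 5²=25, 6²=36, 7²≡12, 8²≡27, 9²≡7, 10²≡26, 11²≡10, 12²≡33, 13²≡21, 14²≡11, 15²≡3, 16²≡34, 17²≡30, 18²≡28 (mod 37).
So the quadratic residues mod 37 are {1, 3, 4, 7, 9, 10, 11, 12, 16, 21, 25, 26, 27, 28, 30, 33, 34, 36}.

1 3 4 7 9 10 11 12 16 21 25 26 27 28 30 33 34 36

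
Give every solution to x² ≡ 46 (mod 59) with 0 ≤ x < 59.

20, 39

Since 59 ≡ 3 (mod 4), a square root of 46 is 46^((59+1)/4) = 46^15 mod 59.
Repeated squaring: 46^2≡51, 46^4≡5, 46^8≡25 (mod 59).
46^15 = 46^(8+4+2+1) ≡ 20 (mod 59).
Check: 20² = 400 ≡ 46 (mod 59). The two roots are 20 and 39.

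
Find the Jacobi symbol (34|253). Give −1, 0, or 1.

Pull out 2: since 253 ≡ 5 (mod 8), (2/253) = -1.
Reciprocity: 17 ≡ 1 and 253 ≡ 1 (mod 4), so (17/253) = +(253/17).
Reduce top mod 17: now compute (15/17).
Reciprocity: 15 ≡ 3 and 17 ≡ 1 (mod 4), so (15/17) = +(17/15).
Reduce top mod 15: now compute (2/15).
Pull out 2: since 15 ≡ 7 (mod 8), (2/15) = +1.
Reached (1/15) = 1. Collecting the sign flips along the way, the symbol is -1.

-1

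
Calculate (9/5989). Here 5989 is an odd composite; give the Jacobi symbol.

1

Reciprocity: 9 ≡ 1 and 5989 ≡ 1 (mod 4), so (9/5989) = +(5989/9).
Reduce top mod 9: now compute (4/9).
Pull out 2^2: since 9 ≡ 1 (mod 8), (2/9) = +1, so (2/9)^2 = +1.
Reached (1/9) = 1. Collecting the sign flips along the way, the symbol is +1.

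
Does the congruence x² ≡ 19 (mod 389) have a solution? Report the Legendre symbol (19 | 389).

1

Reciprocity: 19 ≡ 3 and 389 ≡ 1 (mod 4), so (19/389) = +(389/19).
Reduce top mod 19: now compute (9/19).
Reciprocity: 9 ≡ 1 and 19 ≡ 3 (mod 4), so (9/19) = +(19/9).
Reduce top mod 9: now compute (1/9).
Reached (1/9) = 1. Collecting the sign flips along the way, the symbol is +1.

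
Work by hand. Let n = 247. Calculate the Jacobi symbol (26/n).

0

Pull out 2: since 247 ≡ 7 (mod 8), (2/247) = +1.
Reciprocity: 13 ≡ 1 and 247 ≡ 3 (mod 4), so (13/247) = +(247/13).
Reduce top mod 13: now compute (0/13).
Top reduces to 0: gcd > 1, so the symbol is 0.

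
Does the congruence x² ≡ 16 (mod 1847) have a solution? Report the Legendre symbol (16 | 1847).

1

Pull out 2^4: since 1847 ≡ 7 (mod 8), (2/1847) = +1, so (2/1847)^4 = +1.
Reached (1/1847) = 1. Collecting the sign flips along the way, the symbol is +1.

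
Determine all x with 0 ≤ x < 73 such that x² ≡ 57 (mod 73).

73 ≡ 1 (mod 4), so we find a root by search.
Trying successive values, 35² = 1225 ≡ 57 (mod 73). The other root is 73 − 35 = 38.

35, 38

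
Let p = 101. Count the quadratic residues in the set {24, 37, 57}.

2

(24/101) = +1 → QR.
(37/101) = +1 → QR.
(57/101) = -1 → non-residue.
Total quadratic residues among the 3: 2.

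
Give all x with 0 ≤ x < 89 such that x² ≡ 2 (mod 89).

25, 64

89 ≡ 1 (mod 4), so we find a root by search.
Trying successive values, 25² = 625 ≡ 2 (mod 89). The other root is 89 − 25 = 64.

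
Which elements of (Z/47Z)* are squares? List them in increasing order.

1, 2, 3, 4, 6, 7, 8, 9, 12, 14, 16, 17, 18, 21, 24, 25, 27, 28, 32, 34, 36, 37, 42

Square k = 1,…,23 (k and 47−k give the same square):
1²=1, 2²=4, 3²=9, 4²=16, 5²=25, 6²=36, 7²≡2, 8²≡17, 9²≡34, 10²≡6, 11²≡27, 12²≡3, 13²≡28, 14²≡8, 15²≡37, 16²≡21, 17²≡7, 18²≡42, 19²≡32, 20²≡24, 21²≡18, 22²≡14, 23²≡12 (mod 47).
So the quadratic residues mod 47 are {1, 2, 3, 4, 6, 7, 8, 9, 12, 14, 16, 17, 18, 21, 24, 25, 27, 28, 32, 34, 36, 37, 42}.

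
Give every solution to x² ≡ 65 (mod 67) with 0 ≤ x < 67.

20, 47

Since 67 ≡ 3 (mod 4), a square root of 65 is 65^((67+1)/4) = 65^17 mod 67.
Repeated squaring: 65^2≡4, 65^4≡16, 65^8≡55, 65^16≡10 (mod 67).
65^17 = 65^(16+1) ≡ 47 (mod 67).
Check: 47² = 2209 ≡ 65 (mod 67). The two roots are 20 and 47.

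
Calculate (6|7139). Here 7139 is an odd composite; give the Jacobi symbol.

Pull out 2: since 7139 ≡ 3 (mod 8), (2/7139) = -1.
Reciprocity: 3 ≡ 3 and 7139 ≡ 3 (mod 4), so (3/7139) = −(7139/3).
Reduce top mod 3: now compute (2/3).
Pull out 2: since 3 ≡ 3 (mod 8), (2/3) = -1.
Reached (1/3) = 1. Collecting the sign flips along the way, the symbol is -1.

-1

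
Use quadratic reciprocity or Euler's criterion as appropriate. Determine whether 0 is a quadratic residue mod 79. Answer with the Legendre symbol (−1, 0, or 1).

0

Top reduces to 0: gcd > 1, so the symbol is 0.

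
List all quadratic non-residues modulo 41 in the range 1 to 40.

3, 6, 7, 11, 12, 13, 14, 15, 17, 19, 22, 24, 26, 27, 28, 29, 30, 34, 35, 38

Square k = 1,…,20 (k and 41−k give the same square):
1²=1, 2²=4, 3²=9, 4²=16, 5²=25, 6²=36, 7²≡8, 8²≡23, 9²≡40, 10²≡18, 11²≡39, 12²≡21, 13²≡5, 14²≡32, 15²≡20, 16²≡10, 17²≡2, 18²≡37, 19²≡33, 20²≡31 (mod 41).
The residues are {1, 2, 4, 5, 8, 9, 10, 16, 18, 20, 21, 23, 25, 31, 32, 33, 36, 37, 39, 40}; the non-residues are the remaining 20 nonzero classes.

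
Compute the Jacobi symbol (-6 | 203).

First reduce: -6 ≡ 197 (mod 203).
Reciprocity: 197 ≡ 1 and 203 ≡ 3 (mod 4), so (197/203) = +(203/197).
Reduce top mod 197: now compute (6/197).
Pull out 2: since 197 ≡ 5 (mod 8), (2/197) = -1.
Reciprocity: 3 ≡ 3 and 197 ≡ 1 (mod 4), so (3/197) = +(197/3).
Reduce top mod 3: now compute (2/3).
Pull out 2: since 3 ≡ 3 (mod 8), (2/3) = -1.
Reached (1/3) = 1. Collecting the sign flips along the way, the symbol is +1.

1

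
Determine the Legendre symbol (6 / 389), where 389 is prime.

1

Pull out 2: since 389 ≡ 5 (mod 8), (2/389) = -1.
Reciprocity: 3 ≡ 3 and 389 ≡ 1 (mod 4), so (3/389) = +(389/3).
Reduce top mod 3: now compute (2/3).
Pull out 2: since 3 ≡ 3 (mod 8), (2/3) = -1.
Reached (1/3) = 1. Collecting the sign flips along the way, the symbol is +1.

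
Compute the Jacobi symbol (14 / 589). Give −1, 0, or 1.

Pull out 2: since 589 ≡ 5 (mod 8), (2/589) = -1.
Reciprocity: 7 ≡ 3 and 589 ≡ 1 (mod 4), so (7/589) = +(589/7).
Reduce top mod 7: now compute (1/7).
Reached (1/7) = 1. Collecting the sign flips along the way, the symbol is -1.

-1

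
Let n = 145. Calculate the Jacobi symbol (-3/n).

First reduce: -3 ≡ 142 (mod 145).
Pull out 2: since 145 ≡ 1 (mod 8), (2/145) = +1.
Reciprocity: 71 ≡ 3 and 145 ≡ 1 (mod 4), so (71/145) = +(145/71).
Reduce top mod 71: now compute (3/71).
Reciprocity: 3 ≡ 3 and 71 ≡ 3 (mod 4), so (3/71) = −(71/3).
Reduce top mod 3: now compute (2/3).
Pull out 2: since 3 ≡ 3 (mod 8), (2/3) = -1.
Reached (1/3) = 1. Collecting the sign flips along the way, the symbol is +1.

1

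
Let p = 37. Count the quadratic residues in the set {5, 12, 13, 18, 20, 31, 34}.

2

(5/37) = -1 → non-residue.
(12/37) = +1 → QR.
(13/37) = -1 → non-residue.
(18/37) = -1 → non-residue.
(20/37) = -1 → non-residue.
(31/37) = -1 → non-residue.
(34/37) = +1 → QR.
Total quadratic residues among the 7: 2.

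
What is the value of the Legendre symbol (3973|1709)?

-1

First reduce: 3973 ≡ 555 (mod 1709).
Reciprocity: 555 ≡ 3 and 1709 ≡ 1 (mod 4), so (555/1709) = +(1709/555).
Reduce top mod 555: now compute (44/555).
Pull out 2^2: since 555 ≡ 3 (mod 8), (2/555) = -1, so (2/555)^2 = +1.
Reciprocity: 11 ≡ 3 and 555 ≡ 3 (mod 4), so (11/555) = −(555/11).
Reduce top mod 11: now compute (5/11).
Reciprocity: 5 ≡ 1 and 11 ≡ 3 (mod 4), so (5/11) = +(11/5).
Reduce top mod 5: now compute (1/5).
Reached (1/5) = 1. Collecting the sign flips along the way, the symbol is -1.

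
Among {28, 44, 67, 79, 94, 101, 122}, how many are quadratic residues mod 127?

(28/127) = -1 → non-residue.
(44/127) = +1 → QR.
(67/127) = -1 → non-residue.
(79/127) = +1 → QR.
(94/127) = +1 → QR.
(101/127) = -1 → non-residue.
(122/127) = +1 → QR.
Total quadratic residues among the 7: 4.

4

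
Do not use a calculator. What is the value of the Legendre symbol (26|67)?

Euler's criterion: (26/67) ≡ 26^33 (mod 67).
26^2 ≡ 6 (mod 67)
26^4 ≡ 36 (mod 67)
26^8 ≡ 23 (mod 67)
26^16 ≡ 60 (mod 67)
26^32 ≡ 49 (mod 67)
26^33 = 26^(32+1) ≡ 1 (mod 67).
Result is 1, so (26/67) = 1.

1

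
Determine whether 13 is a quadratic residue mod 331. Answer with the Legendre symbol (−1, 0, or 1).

-1

Euler's criterion: (13/331) ≡ 13^165 (mod 331).
13^2 ≡ 169 (mod 331)
13^4 ≡ 95 (mod 331)
13^8 ≡ 88 (mod 331)
13^16 ≡ 131 (mod 331)
13^32 ≡ 280 (mod 331)
13^64 ≡ 284 (mod 331)
13^128 ≡ 223 (mod 331)
13^165 = 13^(128+32+4+1) ≡ 330 (mod 331).
Result is 330 ≡ −1, so (13/331) = −1.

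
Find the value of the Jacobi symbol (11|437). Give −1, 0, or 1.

Reciprocity: 11 ≡ 3 and 437 ≡ 1 (mod 4), so (11/437) = +(437/11).
Reduce top mod 11: now compute (8/11).
Pull out 2^3: since 11 ≡ 3 (mod 8), (2/11) = -1, so (2/11)^3 = -1.
Reached (1/11) = 1. Collecting the sign flips along the way, the symbol is -1.

-1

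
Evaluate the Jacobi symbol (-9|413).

First reduce: -9 ≡ 404 (mod 413).
Pull out 2^2: since 413 ≡ 5 (mod 8), (2/413) = -1, so (2/413)^2 = +1.
Reciprocity: 101 ≡ 1 and 413 ≡ 1 (mod 4), so (101/413) = +(413/101).
Reduce top mod 101: now compute (9/101).
Reciprocity: 9 ≡ 1 and 101 ≡ 1 (mod 4), so (9/101) = +(101/9).
Reduce top mod 9: now compute (2/9).
Pull out 2: since 9 ≡ 1 (mod 8), (2/9) = +1.
Reached (1/9) = 1. Collecting the sign flips along the way, the symbol is +1.

1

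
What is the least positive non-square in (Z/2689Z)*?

(2/2689) = +1, so 2 is a residue.
(3/2689) = +1, so 3 is a residue.
(4/2689) = +1, so 4 is a residue.
(5/2689) = +1, so 5 is a residue.
(6/2689) = +1, so 6 is a residue.
(7/2689) = +1, so 7 is a residue.
(8/2689) = +1, so 8 is a residue.
(9/2689) = +1, so 9 is a residue.
(10/2689) = +1, so 10 is a residue.
(11/2689) = +1, so 11 is a residue.
(12/2689) = +1, so 12 is a residue.
(13/2689) = −1, so 13 is the smallest positive non-residue mod 2689.

13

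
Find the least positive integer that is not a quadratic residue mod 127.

(2/127) = +1, so 2 is a residue.
(3/127) = −1, so 3 is the smallest positive non-residue mod 127.

3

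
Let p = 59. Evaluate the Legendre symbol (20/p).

1

Pull out 2^2: since 59 ≡ 3 (mod 8), (2/59) = -1, so (2/59)^2 = +1.
Reciprocity: 5 ≡ 1 and 59 ≡ 3 (mod 4), so (5/59) = +(59/5).
Reduce top mod 5: now compute (4/5).
Pull out 2^2: since 5 ≡ 5 (mod 8), (2/5) = -1, so (2/5)^2 = +1.
Reached (1/5) = 1. Collecting the sign flips along the way, the symbol is +1.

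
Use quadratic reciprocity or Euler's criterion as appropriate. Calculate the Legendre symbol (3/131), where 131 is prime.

1

Euler's criterion: (3/131) ≡ 3^65 (mod 131).
3^2 ≡ 9 (mod 131)
3^4 ≡ 81 (mod 131)
3^8 ≡ 11 (mod 131)
3^16 ≡ 121 (mod 131)
3^32 ≡ 100 (mod 131)
3^64 ≡ 44 (mod 131)
3^65 = 3^(64+1) ≡ 1 (mod 131).
Result is 1, so (3/131) = 1.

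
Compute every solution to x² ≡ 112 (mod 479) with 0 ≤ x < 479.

Since 479 ≡ 3 (mod 4), a square root of 112 is 112^((479+1)/4) = 112^120 mod 479.
Repeated squaring: 112^2≡90, 112^4≡436, 112^8≡412, 112^16≡178, 112^32≡70, 112^64≡110 (mod 479).
112^120 = 112^(64+32+16+8) ≡ 327 (mod 479).
Check: 327² = 106929 ≡ 112 (mod 479). The two roots are 152 and 327.

152, 327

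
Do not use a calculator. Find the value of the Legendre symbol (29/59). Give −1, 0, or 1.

Reciprocity: 29 ≡ 1 and 59 ≡ 3 (mod 4), so (29/59) = +(59/29).
Reduce top mod 29: now compute (1/29).
Reached (1/29) = 1. Collecting the sign flips along the way, the symbol is +1.

1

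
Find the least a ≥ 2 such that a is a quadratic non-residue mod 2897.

(2/2897) = +1, so 2 is a residue.
(3/2897) = −1, so 3 is the smallest positive non-residue mod 2897.

3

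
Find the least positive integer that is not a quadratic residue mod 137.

3

(2/137) = +1, so 2 is a residue.
(3/137) = −1, so 3 is the smallest positive non-residue mod 137.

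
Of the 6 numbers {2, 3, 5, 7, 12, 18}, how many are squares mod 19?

2

(2/19) = -1 → non-residue.
(3/19) = -1 → non-residue.
(5/19) = +1 → QR.
(7/19) = +1 → QR.
(12/19) = -1 → non-residue.
(18/19) = -1 → non-residue.
Total quadratic residues among the 6: 2.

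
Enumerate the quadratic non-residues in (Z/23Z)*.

Square k = 1,…,11 (k and 23−k give the same square):
1²=1, 2²=4, 3²=9, 4²=16, 5²≡2, 6²≡13, 7²≡3, 8²≡18, 9²≡12, 10²≡8, 11²≡6 (mod 23).
The residues are {1, 2, 3, 4, 6, 8, 9, 12, 13, 16, 18}; the non-residues are the remaining 11 nonzero classes.

5, 7, 10, 11, 14, 15, 17, 19, 20, 21, 22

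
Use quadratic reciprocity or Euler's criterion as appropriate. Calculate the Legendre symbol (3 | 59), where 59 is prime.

1

Reciprocity: 3 ≡ 3 and 59 ≡ 3 (mod 4), so (3/59) = −(59/3).
Reduce top mod 3: now compute (2/3).
Pull out 2: since 3 ≡ 3 (mod 8), (2/3) = -1.
Reached (1/3) = 1. Collecting the sign flips along the way, the symbol is +1.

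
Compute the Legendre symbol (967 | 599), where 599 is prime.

-1

Euler's criterion: (967/599) ≡ 368^299 (mod 599).
368^2 ≡ 50 (mod 599)
368^4 ≡ 104 (mod 599)
368^8 ≡ 34 (mod 599)
368^16 ≡ 557 (mod 599)
368^32 ≡ 566 (mod 599)
368^64 ≡ 490 (mod 599)
368^128 ≡ 500 (mod 599)
368^256 ≡ 217 (mod 599)
368^299 = 368^(256+32+8+2+1) ≡ 598 (mod 599).
Result is 598 ≡ −1, so (967/599) = −1.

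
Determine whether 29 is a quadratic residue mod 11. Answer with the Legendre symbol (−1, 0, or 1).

First reduce: 29 ≡ 7 (mod 11).
Reciprocity: 7 ≡ 3 and 11 ≡ 3 (mod 4), so (7/11) = −(11/7).
Reduce top mod 7: now compute (4/7).
Pull out 2^2: since 7 ≡ 7 (mod 8), (2/7) = +1, so (2/7)^2 = +1.
Reached (1/7) = 1. Collecting the sign flips along the way, the symbol is -1.

-1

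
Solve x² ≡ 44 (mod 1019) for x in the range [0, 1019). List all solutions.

202, 817

Since 1019 ≡ 3 (mod 4), a square root of 44 is 44^((1019+1)/4) = 44^255 mod 1019.
Repeated squaring: 44^2≡917, 44^4≡214, 44^8≡960, 44^16≡424, 44^32≡432, 44^64≡147, 44^128≡210 (mod 1019).
44^255 = 44^(128+64+32+16+8+4+2+1) ≡ 817 (mod 1019).
Check: 817² = 667489 ≡ 44 (mod 1019). The two roots are 202 and 817.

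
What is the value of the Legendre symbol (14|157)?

Euler's criterion: (14/157) ≡ 14^78 (mod 157).
14^2 ≡ 39 (mod 157)
14^4 ≡ 108 (mod 157)
14^8 ≡ 46 (mod 157)
14^16 ≡ 75 (mod 157)
14^32 ≡ 130 (mod 157)
14^64 ≡ 101 (mod 157)
14^78 = 14^(64+8+4+2) ≡ 1 (mod 157).
Result is 1, so (14/157) = 1.

1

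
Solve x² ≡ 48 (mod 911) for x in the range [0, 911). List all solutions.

Since 911 ≡ 3 (mod 4), a square root of 48 is 48^((911+1)/4) = 48^228 mod 911.
Repeated squaring: 48^2≡482, 48^4≡19, 48^8≡361, 48^16≡48, 48^32≡482, 48^64≡19, 48^128≡361 (mod 911).
48^228 = 48^(128+64+32+4) ≡ 361 (mod 911).
Check: 361² = 130321 ≡ 48 (mod 911). The two roots are 361 and 550.

361, 550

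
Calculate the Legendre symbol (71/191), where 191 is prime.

-1

Euler's criterion: (71/191) ≡ 71^95 (mod 191).
71^2 ≡ 75 (mod 191)
71^4 ≡ 86 (mod 191)
71^8 ≡ 138 (mod 191)
71^16 ≡ 135 (mod 191)
71^32 ≡ 80 (mod 191)
71^64 ≡ 97 (mod 191)
71^95 = 71^(64+16+8+4+2+1) ≡ 190 (mod 191).
Result is 190 ≡ −1, so (71/191) = −1.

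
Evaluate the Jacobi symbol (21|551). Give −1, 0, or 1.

1

Reciprocity: 21 ≡ 1 and 551 ≡ 3 (mod 4), so (21/551) = +(551/21).
Reduce top mod 21: now compute (5/21).
Reciprocity: 5 ≡ 1 and 21 ≡ 1 (mod 4), so (5/21) = +(21/5).
Reduce top mod 5: now compute (1/5).
Reached (1/5) = 1. Collecting the sign flips along the way, the symbol is +1.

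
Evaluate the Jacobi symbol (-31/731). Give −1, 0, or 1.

First reduce: -31 ≡ 700 (mod 731).
Pull out 2^2: since 731 ≡ 3 (mod 8), (2/731) = -1, so (2/731)^2 = +1.
Reciprocity: 175 ≡ 3 and 731 ≡ 3 (mod 4), so (175/731) = −(731/175).
Reduce top mod 175: now compute (31/175).
Reciprocity: 31 ≡ 3 and 175 ≡ 3 (mod 4), so (31/175) = −(175/31).
Reduce top mod 31: now compute (20/31).
Pull out 2^2: since 31 ≡ 7 (mod 8), (2/31) = +1, so (2/31)^2 = +1.
Reciprocity: 5 ≡ 1 and 31 ≡ 3 (mod 4), so (5/31) = +(31/5).
Reduce top mod 5: now compute (1/5).
Reached (1/5) = 1. Collecting the sign flips along the way, the symbol is +1.

1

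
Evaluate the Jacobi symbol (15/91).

Reciprocity: 15 ≡ 3 and 91 ≡ 3 (mod 4), so (15/91) = −(91/15).
Reduce top mod 15: now compute (1/15).
Reached (1/15) = 1. Collecting the sign flips along the way, the symbol is -1.

-1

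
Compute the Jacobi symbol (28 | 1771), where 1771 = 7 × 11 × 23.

0

Pull out 2^2: since 1771 ≡ 3 (mod 8), (2/1771) = -1, so (2/1771)^2 = +1.
Reciprocity: 7 ≡ 3 and 1771 ≡ 3 (mod 4), so (7/1771) = −(1771/7).
Reduce top mod 7: now compute (0/7).
Top reduces to 0: gcd > 1, so the symbol is 0.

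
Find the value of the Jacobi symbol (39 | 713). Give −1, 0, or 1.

1

Reciprocity: 39 ≡ 3 and 713 ≡ 1 (mod 4), so (39/713) = +(713/39).
Reduce top mod 39: now compute (11/39).
Reciprocity: 11 ≡ 3 and 39 ≡ 3 (mod 4), so (11/39) = −(39/11).
Reduce top mod 11: now compute (6/11).
Pull out 2: since 11 ≡ 3 (mod 8), (2/11) = -1.
Reciprocity: 3 ≡ 3 and 11 ≡ 3 (mod 4), so (3/11) = −(11/3).
Reduce top mod 3: now compute (2/3).
Pull out 2: since 3 ≡ 3 (mod 8), (2/3) = -1.
Reached (1/3) = 1. Collecting the sign flips along the way, the symbol is +1.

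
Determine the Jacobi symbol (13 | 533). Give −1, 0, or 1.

Reciprocity: 13 ≡ 1 and 533 ≡ 1 (mod 4), so (13/533) = +(533/13).
Reduce top mod 13: now compute (0/13).
Top reduces to 0: gcd > 1, so the symbol is 0.

0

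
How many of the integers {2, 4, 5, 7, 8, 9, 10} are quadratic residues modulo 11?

(2/11) = -1 → non-residue.
(4/11) = +1 → QR.
(5/11) = +1 → QR.
(7/11) = -1 → non-residue.
(8/11) = -1 → non-residue.
(9/11) = +1 → QR.
(10/11) = -1 → non-residue.
Total quadratic residues among the 7: 3.

3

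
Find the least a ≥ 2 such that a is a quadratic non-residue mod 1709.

2

(2/1709) = −1, so 2 is the smallest positive non-residue mod 1709.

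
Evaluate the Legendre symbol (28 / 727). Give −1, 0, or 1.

1

Pull out 2^2: since 727 ≡ 7 (mod 8), (2/727) = +1, so (2/727)^2 = +1.
Reciprocity: 7 ≡ 3 and 727 ≡ 3 (mod 4), so (7/727) = −(727/7).
Reduce top mod 7: now compute (6/7).
Pull out 2: since 7 ≡ 7 (mod 8), (2/7) = +1.
Reciprocity: 3 ≡ 3 and 7 ≡ 3 (mod 4), so (3/7) = −(7/3).
Reduce top mod 3: now compute (1/3).
Reached (1/3) = 1. Collecting the sign flips along the way, the symbol is +1.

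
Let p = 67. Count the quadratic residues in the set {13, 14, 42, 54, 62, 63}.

(13/67) = -1 → non-residue.
(14/67) = +1 → QR.
(42/67) = -1 → non-residue.
(54/67) = +1 → QR.
(62/67) = +1 → QR.
(63/67) = -1 → non-residue.
Total quadratic residues among the 6: 3.

3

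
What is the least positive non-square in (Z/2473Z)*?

5

(2/2473) = +1, so 2 is a residue.
(3/2473) = +1, so 3 is a residue.
(4/2473) = +1, so 4 is a residue.
(5/2473) = −1, so 5 is the smallest positive non-residue mod 2473.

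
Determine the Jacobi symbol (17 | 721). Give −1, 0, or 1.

Reciprocity: 17 ≡ 1 and 721 ≡ 1 (mod 4), so (17/721) = +(721/17).
Reduce top mod 17: now compute (7/17).
Reciprocity: 7 ≡ 3 and 17 ≡ 1 (mod 4), so (7/17) = +(17/7).
Reduce top mod 7: now compute (3/7).
Reciprocity: 3 ≡ 3 and 7 ≡ 3 (mod 4), so (3/7) = −(7/3).
Reduce top mod 3: now compute (1/3).
Reached (1/3) = 1. Collecting the sign flips along the way, the symbol is -1.

-1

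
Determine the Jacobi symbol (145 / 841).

0

Reciprocity: 145 ≡ 1 and 841 ≡ 1 (mod 4), so (145/841) = +(841/145).
Reduce top mod 145: now compute (116/145).
Pull out 2^2: since 145 ≡ 1 (mod 8), (2/145) = +1, so (2/145)^2 = +1.
Reciprocity: 29 ≡ 1 and 145 ≡ 1 (mod 4), so (29/145) = +(145/29).
Reduce top mod 29: now compute (0/29).
Top reduces to 0: gcd > 1, so the symbol is 0.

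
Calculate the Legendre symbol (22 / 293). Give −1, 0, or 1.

1

Pull out 2: since 293 ≡ 5 (mod 8), (2/293) = -1.
Reciprocity: 11 ≡ 3 and 293 ≡ 1 (mod 4), so (11/293) = +(293/11).
Reduce top mod 11: now compute (7/11).
Reciprocity: 7 ≡ 3 and 11 ≡ 3 (mod 4), so (7/11) = −(11/7).
Reduce top mod 7: now compute (4/7).
Pull out 2^2: since 7 ≡ 7 (mod 8), (2/7) = +1, so (2/7)^2 = +1.
Reached (1/7) = 1. Collecting the sign flips along the way, the symbol is +1.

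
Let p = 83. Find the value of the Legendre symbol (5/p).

-1

Reciprocity: 5 ≡ 1 and 83 ≡ 3 (mod 4), so (5/83) = +(83/5).
Reduce top mod 5: now compute (3/5).
Reciprocity: 3 ≡ 3 and 5 ≡ 1 (mod 4), so (3/5) = +(5/3).
Reduce top mod 3: now compute (2/3).
Pull out 2: since 3 ≡ 3 (mod 8), (2/3) = -1.
Reached (1/3) = 1. Collecting the sign flips along the way, the symbol is -1.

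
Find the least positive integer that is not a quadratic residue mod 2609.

3

(2/2609) = +1, so 2 is a residue.
(3/2609) = −1, so 3 is the smallest positive non-residue mod 2609.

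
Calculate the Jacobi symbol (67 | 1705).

-1

Reciprocity: 67 ≡ 3 and 1705 ≡ 1 (mod 4), so (67/1705) = +(1705/67).
Reduce top mod 67: now compute (30/67).
Pull out 2: since 67 ≡ 3 (mod 8), (2/67) = -1.
Reciprocity: 15 ≡ 3 and 67 ≡ 3 (mod 4), so (15/67) = −(67/15).
Reduce top mod 15: now compute (7/15).
Reciprocity: 7 ≡ 3 and 15 ≡ 3 (mod 4), so (7/15) = −(15/7).
Reduce top mod 7: now compute (1/7).
Reached (1/7) = 1. Collecting the sign flips along the way, the symbol is -1.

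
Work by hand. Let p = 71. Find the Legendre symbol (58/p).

1

Pull out 2: since 71 ≡ 7 (mod 8), (2/71) = +1.
Reciprocity: 29 ≡ 1 and 71 ≡ 3 (mod 4), so (29/71) = +(71/29).
Reduce top mod 29: now compute (13/29).
Reciprocity: 13 ≡ 1 and 29 ≡ 1 (mod 4), so (13/29) = +(29/13).
Reduce top mod 13: now compute (3/13).
Reciprocity: 3 ≡ 3 and 13 ≡ 1 (mod 4), so (3/13) = +(13/3).
Reduce top mod 3: now compute (1/3).
Reached (1/3) = 1. Collecting the sign flips along the way, the symbol is +1.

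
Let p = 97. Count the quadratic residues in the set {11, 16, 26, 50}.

(11/97) = +1 → QR.
(16/97) = +1 → QR.
(26/97) = -1 → non-residue.
(50/97) = +1 → QR.
Total quadratic residues among the 4: 3.

3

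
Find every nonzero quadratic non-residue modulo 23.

Square k = 1,…,11 (k and 23−k give the same square):
1²=1, 2²=4, 3²=9, 4²=16, 5²≡2, 6²≡13, 7²≡3, 8²≡18, 9²≡12, 10²≡8, 11²≡6 (mod 23).
The residues are {1, 2, 3, 4, 6, 8, 9, 12, 13, 16, 18}; the non-residues are the remaining 11 nonzero classes.

5,7,10,11,14,15,17,19,20,21,22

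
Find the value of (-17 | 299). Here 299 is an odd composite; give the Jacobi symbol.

First reduce: -17 ≡ 282 (mod 299).
Pull out 2: since 299 ≡ 3 (mod 8), (2/299) = -1.
Reciprocity: 141 ≡ 1 and 299 ≡ 3 (mod 4), so (141/299) = +(299/141).
Reduce top mod 141: now compute (17/141).
Reciprocity: 17 ≡ 1 and 141 ≡ 1 (mod 4), so (17/141) = +(141/17).
Reduce top mod 17: now compute (5/17).
Reciprocity: 5 ≡ 1 and 17 ≡ 1 (mod 4), so (5/17) = +(17/5).
Reduce top mod 5: now compute (2/5).
Pull out 2: since 5 ≡ 5 (mod 8), (2/5) = -1.
Reached (1/5) = 1. Collecting the sign flips along the way, the symbol is +1.

1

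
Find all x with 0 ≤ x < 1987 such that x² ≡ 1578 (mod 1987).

Since 1987 ≡ 3 (mod 4), a square root of 1578 is 1578^((1987+1)/4) = 1578^497 mod 1987.
Repeated squaring: 1578^2≡373, 1578^4≡39, 1578^8≡1521, 1578^16≡573, 1578^32≡474, 1578^64≡145, 1578^128≡1155, 1578^256≡748 (mod 1987).
1578^497 = 1578^(256+128+64+32+16+1) ≡ 1553 (mod 1987).
Check: 1553² = 2411809 ≡ 1578 (mod 1987). The two roots are 434 and 1553.

434, 1553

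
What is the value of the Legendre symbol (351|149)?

1

First reduce: 351 ≡ 53 (mod 149).
Reciprocity: 53 ≡ 1 and 149 ≡ 1 (mod 4), so (53/149) = +(149/53).
Reduce top mod 53: now compute (43/53).
Reciprocity: 43 ≡ 3 and 53 ≡ 1 (mod 4), so (43/53) = +(53/43).
Reduce top mod 43: now compute (10/43).
Pull out 2: since 43 ≡ 3 (mod 8), (2/43) = -1.
Reciprocity: 5 ≡ 1 and 43 ≡ 3 (mod 4), so (5/43) = +(43/5).
Reduce top mod 5: now compute (3/5).
Reciprocity: 3 ≡ 3 and 5 ≡ 1 (mod 4), so (3/5) = +(5/3).
Reduce top mod 3: now compute (2/3).
Pull out 2: since 3 ≡ 3 (mod 8), (2/3) = -1.
Reached (1/3) = 1. Collecting the sign flips along the way, the symbol is +1.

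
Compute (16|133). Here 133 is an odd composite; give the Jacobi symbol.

Pull out 2^4: since 133 ≡ 5 (mod 8), (2/133) = -1, so (2/133)^4 = +1.
Reached (1/133) = 1. Collecting the sign flips along the way, the symbol is +1.

1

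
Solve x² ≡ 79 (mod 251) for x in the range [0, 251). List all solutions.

62, 189

Since 251 ≡ 3 (mod 4), a square root of 79 is 79^((251+1)/4) = 79^63 mod 251.
Repeated squaring: 79^2≡217, 79^4≡152, 79^8≡12, 79^16≡144, 79^32≡154 (mod 251).
79^63 = 79^(32+16+8+4+2+1) ≡ 189 (mod 251).
Check: 189² = 35721 ≡ 79 (mod 251). The two roots are 62 and 189.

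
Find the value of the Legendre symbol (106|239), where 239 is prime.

-1

Pull out 2: since 239 ≡ 7 (mod 8), (2/239) = +1.
Reciprocity: 53 ≡ 1 and 239 ≡ 3 (mod 4), so (53/239) = +(239/53).
Reduce top mod 53: now compute (27/53).
Reciprocity: 27 ≡ 3 and 53 ≡ 1 (mod 4), so (27/53) = +(53/27).
Reduce top mod 27: now compute (26/27).
Pull out 2: since 27 ≡ 3 (mod 8), (2/27) = -1.
Reciprocity: 13 ≡ 1 and 27 ≡ 3 (mod 4), so (13/27) = +(27/13).
Reduce top mod 13: now compute (1/13).
Reached (1/13) = 1. Collecting the sign flips along the way, the symbol is -1.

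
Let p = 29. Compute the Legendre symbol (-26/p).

-1

Euler's criterion: (-26/29) ≡ 3^14 (mod 29).
3^2 ≡ 9 (mod 29)
3^4 ≡ 23 (mod 29)
3^8 ≡ 7 (mod 29)
3^14 = 3^(8+4+2) ≡ 28 (mod 29).
Result is 28 ≡ −1, so (-26/29) = −1.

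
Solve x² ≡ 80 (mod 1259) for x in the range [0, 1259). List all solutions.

Since 1259 ≡ 3 (mod 4), a square root of 80 is 80^((1259+1)/4) = 80^315 mod 1259.
Repeated squaring: 80^2≡105, 80^4≡953, 80^8≡470, 80^16≡575, 80^32≡767, 80^64≡336, 80^128≡845, 80^256≡172 (mod 1259).
80^315 = 80^(256+32+16+8+2+1) ≡ 284 (mod 1259).
Check: 284² = 80656 ≡ 80 (mod 1259). The two roots are 284 and 975.

284, 975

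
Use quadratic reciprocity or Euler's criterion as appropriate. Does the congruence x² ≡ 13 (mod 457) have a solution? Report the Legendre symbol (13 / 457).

-1

Euler's criterion: (13/457) ≡ 13^228 (mod 457).
13^2 ≡ 169 (mod 457)
13^4 ≡ 227 (mod 457)
13^8 ≡ 345 (mod 457)
13^16 ≡ 205 (mod 457)
13^32 ≡ 438 (mod 457)
13^64 ≡ 361 (mod 457)
13^128 ≡ 76 (mod 457)
13^228 = 13^(128+64+32+4) ≡ 456 (mod 457).
Result is 456 ≡ −1, so (13/457) = −1.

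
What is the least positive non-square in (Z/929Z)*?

3

(2/929) = +1, so 2 is a residue.
(3/929) = −1, so 3 is the smallest positive non-residue mod 929.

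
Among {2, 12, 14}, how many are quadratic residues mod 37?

(2/37) = -1 → non-residue.
(12/37) = +1 → QR.
(14/37) = -1 → non-residue.
Total quadratic residues among the 3: 1.

1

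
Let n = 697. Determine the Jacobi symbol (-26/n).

First reduce: -26 ≡ 671 (mod 697).
Reciprocity: 671 ≡ 3 and 697 ≡ 1 (mod 4), so (671/697) = +(697/671).
Reduce top mod 671: now compute (26/671).
Pull out 2: since 671 ≡ 7 (mod 8), (2/671) = +1.
Reciprocity: 13 ≡ 1 and 671 ≡ 3 (mod 4), so (13/671) = +(671/13).
Reduce top mod 13: now compute (8/13).
Pull out 2^3: since 13 ≡ 5 (mod 8), (2/13) = -1, so (2/13)^3 = -1.
Reached (1/13) = 1. Collecting the sign flips along the way, the symbol is -1.

-1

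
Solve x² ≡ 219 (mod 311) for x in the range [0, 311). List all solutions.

Since 311 ≡ 3 (mod 4), a square root of 219 is 219^((311+1)/4) = 219^78 mod 311.
Repeated squaring: 219^2≡67, 219^4≡135, 219^8≡187, 219^16≡137, 219^32≡109, 219^64≡63 (mod 311).
219^78 = 219^(64+8+4+2) ≡ 282 (mod 311).
Check: 282² = 79524 ≡ 219 (mod 311). The two roots are 29 and 282.

29, 282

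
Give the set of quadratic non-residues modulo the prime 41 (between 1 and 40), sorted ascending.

3 6 7 11 12 13 14 15 17 19 22 24 26 27 28 29 30 34 35 38

Square k = 1,…,20 (k and 41−k give the same square):
1²=1, 2²=4, 3²=9, 4²=16, 5²=25, 6²=36, 7²≡8, 8²≡23, 9²≡40, 10²≡18, 11²≡39, 12²≡21, 13²≡5, 14²≡32, 15²≡20, 16²≡10, 17²≡2, 18²≡37, 19²≡33, 20²≡31 (mod 41).
The residues are {1, 2, 4, 5, 8, 9, 10, 16, 18, 20, 21, 23, 25, 31, 32, 33, 36, 37, 39, 40}; the non-residues are the remaining 20 nonzero classes.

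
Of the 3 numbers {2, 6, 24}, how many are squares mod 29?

2

(2/29) = -1 → non-residue.
(6/29) = +1 → QR.
(24/29) = +1 → QR.
Total quadratic residues among the 3: 2.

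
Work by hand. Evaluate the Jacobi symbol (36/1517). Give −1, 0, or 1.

Pull out 2^2: since 1517 ≡ 5 (mod 8), (2/1517) = -1, so (2/1517)^2 = +1.
Reciprocity: 9 ≡ 1 and 1517 ≡ 1 (mod 4), so (9/1517) = +(1517/9).
Reduce top mod 9: now compute (5/9).
Reciprocity: 5 ≡ 1 and 9 ≡ 1 (mod 4), so (5/9) = +(9/5).
Reduce top mod 5: now compute (4/5).
Pull out 2^2: since 5 ≡ 5 (mod 8), (2/5) = -1, so (2/5)^2 = +1.
Reached (1/5) = 1. Collecting the sign flips along the way, the symbol is +1.

1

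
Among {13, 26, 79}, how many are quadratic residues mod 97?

1

(13/97) = -1 → non-residue.
(26/97) = -1 → non-residue.
(79/97) = +1 → QR.
Total quadratic residues among the 3: 1.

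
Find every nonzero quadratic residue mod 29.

1 4 5 6 7 9 13 16 20 22 23 24 25 28

Square k = 1,…,14 (k and 29−k give the same square):
1²=1, 2²=4, 3²=9, 4²=16, 5²=25, 6²≡7, 7²≡20, 8²≡6, 9²≡23, 10²≡13, 11²≡5, 12²≡28, 13²≡24, 14²≡22 (mod 29).
So the quadratic residues mod 29 are {1, 4, 5, 6, 7, 9, 13, 16, 20, 22, 23, 24, 25, 28}.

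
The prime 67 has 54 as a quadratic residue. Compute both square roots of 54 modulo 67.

Since 67 ≡ 3 (mod 4), a square root of 54 is 54^((67+1)/4) = 54^17 mod 67.
Repeated squaring: 54^2≡35, 54^4≡19, 54^8≡26, 54^16≡6 (mod 67).
54^17 = 54^(16+1) ≡ 56 (mod 67).
Check: 56² = 3136 ≡ 54 (mod 67). The two roots are 11 and 56.

11, 56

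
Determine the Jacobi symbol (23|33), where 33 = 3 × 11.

Reciprocity: 23 ≡ 3 and 33 ≡ 1 (mod 4), so (23/33) = +(33/23).
Reduce top mod 23: now compute (10/23).
Pull out 2: since 23 ≡ 7 (mod 8), (2/23) = +1.
Reciprocity: 5 ≡ 1 and 23 ≡ 3 (mod 4), so (5/23) = +(23/5).
Reduce top mod 5: now compute (3/5).
Reciprocity: 3 ≡ 3 and 5 ≡ 1 (mod 4), so (3/5) = +(5/3).
Reduce top mod 3: now compute (2/3).
Pull out 2: since 3 ≡ 3 (mod 8), (2/3) = -1.
Reached (1/3) = 1. Collecting the sign flips along the way, the symbol is -1.

-1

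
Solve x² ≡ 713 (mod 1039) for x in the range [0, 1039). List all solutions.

95, 944

Since 1039 ≡ 3 (mod 4), a square root of 713 is 713^((1039+1)/4) = 713^260 mod 1039.
Repeated squaring: 713^2≡298, 713^4≡489, 713^8≡151, 713^16≡982, 713^32≡132, 713^64≡800, 713^128≡1015, 713^256≡576 (mod 1039).
713^260 = 713^(256+4) ≡ 95 (mod 1039).
Check: 95² = 9025 ≡ 713 (mod 1039). The two roots are 95 and 944.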